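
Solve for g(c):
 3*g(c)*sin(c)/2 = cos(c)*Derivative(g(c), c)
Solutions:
 g(c) = C1/cos(c)^(3/2)


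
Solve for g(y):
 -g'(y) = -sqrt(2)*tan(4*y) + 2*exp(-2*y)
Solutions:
 g(y) = C1 + sqrt(2)*log(tan(4*y)^2 + 1)/8 + exp(-2*y)


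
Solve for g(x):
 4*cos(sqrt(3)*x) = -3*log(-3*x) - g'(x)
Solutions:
 g(x) = C1 - 3*x*log(-x) - 3*x*log(3) + 3*x - 4*sqrt(3)*sin(sqrt(3)*x)/3


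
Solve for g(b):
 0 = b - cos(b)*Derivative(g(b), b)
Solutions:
 g(b) = C1 + Integral(b/cos(b), b)


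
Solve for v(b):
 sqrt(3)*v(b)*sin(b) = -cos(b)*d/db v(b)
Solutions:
 v(b) = C1*cos(b)^(sqrt(3))


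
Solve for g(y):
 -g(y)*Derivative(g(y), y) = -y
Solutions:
 g(y) = -sqrt(C1 + y^2)
 g(y) = sqrt(C1 + y^2)


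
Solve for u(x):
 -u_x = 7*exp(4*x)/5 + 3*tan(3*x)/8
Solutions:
 u(x) = C1 - 7*exp(4*x)/20 + log(cos(3*x))/8


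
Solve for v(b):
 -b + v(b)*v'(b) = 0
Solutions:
 v(b) = -sqrt(C1 + b^2)
 v(b) = sqrt(C1 + b^2)


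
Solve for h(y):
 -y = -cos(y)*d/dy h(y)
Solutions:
 h(y) = C1 + Integral(y/cos(y), y)


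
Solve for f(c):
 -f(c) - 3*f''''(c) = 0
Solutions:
 f(c) = (C1*sin(sqrt(2)*3^(3/4)*c/6) + C2*cos(sqrt(2)*3^(3/4)*c/6))*exp(-sqrt(2)*3^(3/4)*c/6) + (C3*sin(sqrt(2)*3^(3/4)*c/6) + C4*cos(sqrt(2)*3^(3/4)*c/6))*exp(sqrt(2)*3^(3/4)*c/6)


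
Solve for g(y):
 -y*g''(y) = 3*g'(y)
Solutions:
 g(y) = C1 + C2/y^2


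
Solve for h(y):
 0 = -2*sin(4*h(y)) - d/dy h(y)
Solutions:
 h(y) = -acos((-C1 - exp(16*y))/(C1 - exp(16*y)))/4 + pi/2
 h(y) = acos((-C1 - exp(16*y))/(C1 - exp(16*y)))/4


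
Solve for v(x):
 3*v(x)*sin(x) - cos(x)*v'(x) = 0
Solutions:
 v(x) = C1/cos(x)^3


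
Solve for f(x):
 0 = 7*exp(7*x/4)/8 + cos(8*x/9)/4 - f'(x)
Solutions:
 f(x) = C1 + exp(7*x/4)/2 + 9*sin(8*x/9)/32


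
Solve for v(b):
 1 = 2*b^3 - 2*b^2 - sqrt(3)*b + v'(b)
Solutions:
 v(b) = C1 - b^4/2 + 2*b^3/3 + sqrt(3)*b^2/2 + b


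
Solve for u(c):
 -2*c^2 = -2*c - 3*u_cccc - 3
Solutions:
 u(c) = C1 + C2*c + C3*c^2 + C4*c^3 + c^6/540 - c^5/180 - c^4/24


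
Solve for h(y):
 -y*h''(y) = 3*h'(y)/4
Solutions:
 h(y) = C1 + C2*y^(1/4)


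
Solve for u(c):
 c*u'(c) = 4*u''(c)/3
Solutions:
 u(c) = C1 + C2*erfi(sqrt(6)*c/4)


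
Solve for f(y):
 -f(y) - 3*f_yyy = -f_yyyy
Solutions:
 f(y) = C1*exp(y*(-sqrt(3)*sqrt(-16*18^(1/3)/(-81 + sqrt(7329))^(1/3) + 2*12^(1/3)*(-81 + sqrt(7329))^(1/3) + 27) + 9)/12)*sin(sqrt(6)*y*sqrt(-27 - 8*18^(1/3)/(-81 + sqrt(7329))^(1/3) + 12^(1/3)*(-81 + sqrt(7329))^(1/3) + 81*sqrt(3)/sqrt(-16*18^(1/3)/(-81 + sqrt(7329))^(1/3) + 2*12^(1/3)*(-81 + sqrt(7329))^(1/3) + 27))/12) + C2*exp(y*(-sqrt(3)*sqrt(-16*18^(1/3)/(-81 + sqrt(7329))^(1/3) + 2*12^(1/3)*(-81 + sqrt(7329))^(1/3) + 27) + 9)/12)*cos(sqrt(6)*y*sqrt(-27 - 8*18^(1/3)/(-81 + sqrt(7329))^(1/3) + 12^(1/3)*(-81 + sqrt(7329))^(1/3) + 81*sqrt(3)/sqrt(-16*18^(1/3)/(-81 + sqrt(7329))^(1/3) + 2*12^(1/3)*(-81 + sqrt(7329))^(1/3) + 27))/12) + C3*exp(y*(sqrt(3)*sqrt(-16*18^(1/3)/(-81 + sqrt(7329))^(1/3) + 2*12^(1/3)*(-81 + sqrt(7329))^(1/3) + 27) + 9 + sqrt(6)*sqrt(-12^(1/3)*(-81 + sqrt(7329))^(1/3) + 8*18^(1/3)/(-81 + sqrt(7329))^(1/3) + 27 + 81*sqrt(3)/sqrt(-16*18^(1/3)/(-81 + sqrt(7329))^(1/3) + 2*12^(1/3)*(-81 + sqrt(7329))^(1/3) + 27)))/12) + C4*exp(y*(-sqrt(6)*sqrt(-12^(1/3)*(-81 + sqrt(7329))^(1/3) + 8*18^(1/3)/(-81 + sqrt(7329))^(1/3) + 27 + 81*sqrt(3)/sqrt(-16*18^(1/3)/(-81 + sqrt(7329))^(1/3) + 2*12^(1/3)*(-81 + sqrt(7329))^(1/3) + 27)) + sqrt(3)*sqrt(-16*18^(1/3)/(-81 + sqrt(7329))^(1/3) + 2*12^(1/3)*(-81 + sqrt(7329))^(1/3) + 27) + 9)/12)


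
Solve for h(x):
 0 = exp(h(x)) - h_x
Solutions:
 h(x) = log(-1/(C1 + x))


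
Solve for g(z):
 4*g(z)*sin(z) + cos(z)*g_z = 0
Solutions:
 g(z) = C1*cos(z)^4


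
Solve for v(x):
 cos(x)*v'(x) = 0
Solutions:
 v(x) = C1


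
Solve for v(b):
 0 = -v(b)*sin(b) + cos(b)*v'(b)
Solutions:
 v(b) = C1/cos(b)


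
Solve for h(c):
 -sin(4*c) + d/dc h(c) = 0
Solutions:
 h(c) = C1 - cos(4*c)/4


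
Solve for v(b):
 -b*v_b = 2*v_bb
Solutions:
 v(b) = C1 + C2*erf(b/2)


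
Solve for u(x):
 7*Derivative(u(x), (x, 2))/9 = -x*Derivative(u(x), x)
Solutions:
 u(x) = C1 + C2*erf(3*sqrt(14)*x/14)


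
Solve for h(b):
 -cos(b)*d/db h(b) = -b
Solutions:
 h(b) = C1 + Integral(b/cos(b), b)


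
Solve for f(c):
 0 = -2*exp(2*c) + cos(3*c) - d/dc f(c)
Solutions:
 f(c) = C1 - exp(2*c) + sin(3*c)/3


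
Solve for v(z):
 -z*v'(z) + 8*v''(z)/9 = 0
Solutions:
 v(z) = C1 + C2*erfi(3*z/4)


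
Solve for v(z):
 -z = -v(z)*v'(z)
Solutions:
 v(z) = -sqrt(C1 + z^2)
 v(z) = sqrt(C1 + z^2)


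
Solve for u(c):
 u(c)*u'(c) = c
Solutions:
 u(c) = -sqrt(C1 + c^2)
 u(c) = sqrt(C1 + c^2)


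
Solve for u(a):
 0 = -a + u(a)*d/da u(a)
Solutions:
 u(a) = -sqrt(C1 + a^2)
 u(a) = sqrt(C1 + a^2)


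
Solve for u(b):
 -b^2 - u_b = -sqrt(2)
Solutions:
 u(b) = C1 - b^3/3 + sqrt(2)*b


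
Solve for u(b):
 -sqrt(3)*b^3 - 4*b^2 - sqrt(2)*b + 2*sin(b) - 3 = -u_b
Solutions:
 u(b) = C1 + sqrt(3)*b^4/4 + 4*b^3/3 + sqrt(2)*b^2/2 + 3*b + 2*cos(b)


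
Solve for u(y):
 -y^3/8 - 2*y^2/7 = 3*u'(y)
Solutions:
 u(y) = C1 - y^4/96 - 2*y^3/63


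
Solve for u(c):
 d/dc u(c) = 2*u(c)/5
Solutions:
 u(c) = C1*exp(2*c/5)


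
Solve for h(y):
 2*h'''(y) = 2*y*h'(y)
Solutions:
 h(y) = C1 + Integral(C2*airyai(y) + C3*airybi(y), y)


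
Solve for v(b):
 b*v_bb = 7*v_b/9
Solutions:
 v(b) = C1 + C2*b^(16/9)


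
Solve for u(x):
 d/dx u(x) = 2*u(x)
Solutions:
 u(x) = C1*exp(2*x)


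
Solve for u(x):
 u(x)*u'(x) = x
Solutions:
 u(x) = -sqrt(C1 + x^2)
 u(x) = sqrt(C1 + x^2)


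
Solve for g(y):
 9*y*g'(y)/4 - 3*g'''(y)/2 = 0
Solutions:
 g(y) = C1 + Integral(C2*airyai(2^(2/3)*3^(1/3)*y/2) + C3*airybi(2^(2/3)*3^(1/3)*y/2), y)


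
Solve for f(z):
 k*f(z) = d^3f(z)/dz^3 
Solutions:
 f(z) = C1*exp(k^(1/3)*z) + C2*exp(k^(1/3)*z*(-1 + sqrt(3)*I)/2) + C3*exp(-k^(1/3)*z*(1 + sqrt(3)*I)/2)


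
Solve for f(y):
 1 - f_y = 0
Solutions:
 f(y) = C1 + y


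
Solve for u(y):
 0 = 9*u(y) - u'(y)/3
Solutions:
 u(y) = C1*exp(27*y)


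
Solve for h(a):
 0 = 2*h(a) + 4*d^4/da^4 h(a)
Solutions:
 h(a) = (C1*sin(2^(1/4)*a/2) + C2*cos(2^(1/4)*a/2))*exp(-2^(1/4)*a/2) + (C3*sin(2^(1/4)*a/2) + C4*cos(2^(1/4)*a/2))*exp(2^(1/4)*a/2)


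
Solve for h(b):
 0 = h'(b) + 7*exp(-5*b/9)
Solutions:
 h(b) = C1 + 63*exp(-5*b/9)/5


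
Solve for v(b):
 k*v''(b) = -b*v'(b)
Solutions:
 v(b) = C1 + C2*sqrt(k)*erf(sqrt(2)*b*sqrt(1/k)/2)


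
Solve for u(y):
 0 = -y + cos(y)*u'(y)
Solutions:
 u(y) = C1 + Integral(y/cos(y), y)


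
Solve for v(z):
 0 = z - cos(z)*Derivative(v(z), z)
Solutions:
 v(z) = C1 + Integral(z/cos(z), z)


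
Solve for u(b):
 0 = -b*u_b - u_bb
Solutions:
 u(b) = C1 + C2*erf(sqrt(2)*b/2)


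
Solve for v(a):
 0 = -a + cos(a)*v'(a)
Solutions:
 v(a) = C1 + Integral(a/cos(a), a)


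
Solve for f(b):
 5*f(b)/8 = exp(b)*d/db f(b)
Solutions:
 f(b) = C1*exp(-5*exp(-b)/8)


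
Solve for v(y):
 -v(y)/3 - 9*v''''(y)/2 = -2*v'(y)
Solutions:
 v(y) = (C1/sqrt(exp(sqrt(2)*y*sqrt(-(sqrt(73) + 9)^(1/3) - 2/(sqrt(73) + 9)^(1/3) + 6*sqrt(2)/sqrt(2/(sqrt(73) + 9)^(1/3) + (sqrt(73) + 9)^(1/3)))/3)) + C2*sqrt(exp(sqrt(2)*y*sqrt(-(sqrt(73) + 9)^(1/3) - 2/(sqrt(73) + 9)^(1/3) + 6*sqrt(2)/sqrt(2/(sqrt(73) + 9)^(1/3) + (sqrt(73) + 9)^(1/3)))/3)))*exp(sqrt(2)*y*sqrt(2/(sqrt(73) + 9)^(1/3) + (sqrt(73) + 9)^(1/3))/6) + (C3*sin(sqrt(2)*y*sqrt(2/(sqrt(73) + 9)^(1/3) + (sqrt(73) + 9)^(1/3) + 6*sqrt(2)/sqrt(2/(sqrt(73) + 9)^(1/3) + (sqrt(73) + 9)^(1/3)))/6) + C4*cos(sqrt(2)*y*sqrt(2/(sqrt(73) + 9)^(1/3) + (sqrt(73) + 9)^(1/3) + 6*sqrt(2)/sqrt(2/(sqrt(73) + 9)^(1/3) + (sqrt(73) + 9)^(1/3)))/6))*exp(-sqrt(2)*y*sqrt(2/(sqrt(73) + 9)^(1/3) + (sqrt(73) + 9)^(1/3))/6)


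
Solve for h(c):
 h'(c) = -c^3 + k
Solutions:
 h(c) = C1 - c^4/4 + c*k


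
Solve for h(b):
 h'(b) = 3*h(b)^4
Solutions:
 h(b) = (-1/(C1 + 9*b))^(1/3)
 h(b) = (-1/(C1 + 3*b))^(1/3)*(-3^(2/3) - 3*3^(1/6)*I)/6
 h(b) = (-1/(C1 + 3*b))^(1/3)*(-3^(2/3) + 3*3^(1/6)*I)/6


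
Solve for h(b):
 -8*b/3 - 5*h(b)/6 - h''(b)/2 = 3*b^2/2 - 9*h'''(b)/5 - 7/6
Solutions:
 h(b) = C1*exp(b*(-5^(2/3)*(54*sqrt(734) + 1463)^(1/3) - 5*5^(1/3)/(54*sqrt(734) + 1463)^(1/3) + 10)/108)*sin(sqrt(3)*5^(1/3)*b*(-5^(1/3)*(54*sqrt(734) + 1463)^(1/3) + 5/(54*sqrt(734) + 1463)^(1/3))/108) + C2*exp(b*(-5^(2/3)*(54*sqrt(734) + 1463)^(1/3) - 5*5^(1/3)/(54*sqrt(734) + 1463)^(1/3) + 10)/108)*cos(sqrt(3)*5^(1/3)*b*(-5^(1/3)*(54*sqrt(734) + 1463)^(1/3) + 5/(54*sqrt(734) + 1463)^(1/3))/108) + C3*exp(b*(5*5^(1/3)/(54*sqrt(734) + 1463)^(1/3) + 5 + 5^(2/3)*(54*sqrt(734) + 1463)^(1/3))/54) - 9*b^2/5 - 16*b/5 + 89/25


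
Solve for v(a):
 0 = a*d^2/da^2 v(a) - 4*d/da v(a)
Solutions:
 v(a) = C1 + C2*a^5


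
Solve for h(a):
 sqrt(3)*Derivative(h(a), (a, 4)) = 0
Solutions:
 h(a) = C1 + C2*a + C3*a^2 + C4*a^3


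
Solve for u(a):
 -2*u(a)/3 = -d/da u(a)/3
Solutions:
 u(a) = C1*exp(2*a)


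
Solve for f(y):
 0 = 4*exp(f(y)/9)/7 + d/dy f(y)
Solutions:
 f(y) = 9*log(1/(C1 + 4*y)) + 9*log(63)


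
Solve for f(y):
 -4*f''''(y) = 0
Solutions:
 f(y) = C1 + C2*y + C3*y^2 + C4*y^3


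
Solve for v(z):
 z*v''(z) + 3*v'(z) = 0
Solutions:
 v(z) = C1 + C2/z^2


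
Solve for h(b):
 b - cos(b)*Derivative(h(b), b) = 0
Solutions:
 h(b) = C1 + Integral(b/cos(b), b)


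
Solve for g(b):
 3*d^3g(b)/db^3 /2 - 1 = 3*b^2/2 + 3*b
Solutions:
 g(b) = C1 + C2*b + C3*b^2 + b^5/60 + b^4/12 + b^3/9


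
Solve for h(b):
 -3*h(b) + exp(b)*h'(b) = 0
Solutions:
 h(b) = C1*exp(-3*exp(-b))


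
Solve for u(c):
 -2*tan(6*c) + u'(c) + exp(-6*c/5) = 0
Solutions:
 u(c) = C1 + log(tan(6*c)^2 + 1)/6 + 5*exp(-6*c/5)/6


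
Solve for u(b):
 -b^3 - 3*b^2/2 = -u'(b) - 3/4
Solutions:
 u(b) = C1 + b^4/4 + b^3/2 - 3*b/4


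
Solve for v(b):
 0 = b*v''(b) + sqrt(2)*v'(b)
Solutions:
 v(b) = C1 + C2*b^(1 - sqrt(2))


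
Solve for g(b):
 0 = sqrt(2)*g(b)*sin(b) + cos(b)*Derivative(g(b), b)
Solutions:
 g(b) = C1*cos(b)^(sqrt(2))


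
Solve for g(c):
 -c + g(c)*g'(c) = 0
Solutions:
 g(c) = -sqrt(C1 + c^2)
 g(c) = sqrt(C1 + c^2)


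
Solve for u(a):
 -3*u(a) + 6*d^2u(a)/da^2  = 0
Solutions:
 u(a) = C1*exp(-sqrt(2)*a/2) + C2*exp(sqrt(2)*a/2)


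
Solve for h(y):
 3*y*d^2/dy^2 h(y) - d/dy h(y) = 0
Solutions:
 h(y) = C1 + C2*y^(4/3)


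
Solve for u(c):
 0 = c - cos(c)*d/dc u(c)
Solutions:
 u(c) = C1 + Integral(c/cos(c), c)


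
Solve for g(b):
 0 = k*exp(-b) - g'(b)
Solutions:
 g(b) = C1 - k*exp(-b)


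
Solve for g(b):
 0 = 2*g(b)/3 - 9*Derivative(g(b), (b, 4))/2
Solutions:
 g(b) = C1*exp(-sqrt(2)*3^(1/4)*b/3) + C2*exp(sqrt(2)*3^(1/4)*b/3) + C3*sin(sqrt(2)*3^(1/4)*b/3) + C4*cos(sqrt(2)*3^(1/4)*b/3)


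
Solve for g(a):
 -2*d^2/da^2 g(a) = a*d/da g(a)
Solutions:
 g(a) = C1 + C2*erf(a/2)


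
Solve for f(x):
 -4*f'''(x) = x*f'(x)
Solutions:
 f(x) = C1 + Integral(C2*airyai(-2^(1/3)*x/2) + C3*airybi(-2^(1/3)*x/2), x)


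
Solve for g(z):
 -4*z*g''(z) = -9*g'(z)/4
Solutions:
 g(z) = C1 + C2*z^(25/16)


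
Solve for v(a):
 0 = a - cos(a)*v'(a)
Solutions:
 v(a) = C1 + Integral(a/cos(a), a)


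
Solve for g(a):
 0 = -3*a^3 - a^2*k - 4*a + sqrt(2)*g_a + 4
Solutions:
 g(a) = C1 + 3*sqrt(2)*a^4/8 + sqrt(2)*a^3*k/6 + sqrt(2)*a^2 - 2*sqrt(2)*a


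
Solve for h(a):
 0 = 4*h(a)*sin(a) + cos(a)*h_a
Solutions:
 h(a) = C1*cos(a)^4


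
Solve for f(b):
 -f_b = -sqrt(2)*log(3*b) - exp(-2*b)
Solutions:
 f(b) = C1 + sqrt(2)*b*log(b) + sqrt(2)*b*(-1 + log(3)) - exp(-2*b)/2


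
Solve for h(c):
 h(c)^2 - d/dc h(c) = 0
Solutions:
 h(c) = -1/(C1 + c)


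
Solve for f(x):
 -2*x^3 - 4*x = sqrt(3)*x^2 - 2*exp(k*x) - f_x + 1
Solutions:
 f(x) = C1 + x^4/2 + sqrt(3)*x^3/3 + 2*x^2 + x - 2*exp(k*x)/k


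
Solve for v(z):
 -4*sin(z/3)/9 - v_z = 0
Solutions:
 v(z) = C1 + 4*cos(z/3)/3


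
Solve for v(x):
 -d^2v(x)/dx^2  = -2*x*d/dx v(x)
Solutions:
 v(x) = C1 + C2*erfi(x)


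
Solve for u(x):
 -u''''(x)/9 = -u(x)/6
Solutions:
 u(x) = C1*exp(-2^(3/4)*3^(1/4)*x/2) + C2*exp(2^(3/4)*3^(1/4)*x/2) + C3*sin(2^(3/4)*3^(1/4)*x/2) + C4*cos(2^(3/4)*3^(1/4)*x/2)


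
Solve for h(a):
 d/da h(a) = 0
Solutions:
 h(a) = C1


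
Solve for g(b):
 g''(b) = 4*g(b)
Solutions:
 g(b) = C1*exp(-2*b) + C2*exp(2*b)


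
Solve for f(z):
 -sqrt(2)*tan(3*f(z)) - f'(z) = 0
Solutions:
 f(z) = -asin(C1*exp(-3*sqrt(2)*z))/3 + pi/3
 f(z) = asin(C1*exp(-3*sqrt(2)*z))/3


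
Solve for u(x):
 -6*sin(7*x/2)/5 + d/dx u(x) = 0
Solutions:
 u(x) = C1 - 12*cos(7*x/2)/35


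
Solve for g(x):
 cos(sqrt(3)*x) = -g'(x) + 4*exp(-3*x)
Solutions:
 g(x) = C1 - sqrt(3)*sin(sqrt(3)*x)/3 - 4*exp(-3*x)/3


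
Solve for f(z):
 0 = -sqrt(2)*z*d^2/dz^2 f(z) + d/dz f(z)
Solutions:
 f(z) = C1 + C2*z^(sqrt(2)/2 + 1)


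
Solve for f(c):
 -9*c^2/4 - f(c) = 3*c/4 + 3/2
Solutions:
 f(c) = -9*c^2/4 - 3*c/4 - 3/2


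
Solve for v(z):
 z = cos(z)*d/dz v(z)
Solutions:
 v(z) = C1 + Integral(z/cos(z), z)


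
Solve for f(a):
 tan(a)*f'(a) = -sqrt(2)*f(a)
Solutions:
 f(a) = C1/sin(a)^(sqrt(2))


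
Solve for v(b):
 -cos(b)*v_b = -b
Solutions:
 v(b) = C1 + Integral(b/cos(b), b)


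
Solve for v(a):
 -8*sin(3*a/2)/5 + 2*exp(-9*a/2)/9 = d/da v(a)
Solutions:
 v(a) = C1 + 16*cos(3*a/2)/15 - 4*exp(-9*a/2)/81


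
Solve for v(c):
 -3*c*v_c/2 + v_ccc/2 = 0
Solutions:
 v(c) = C1 + Integral(C2*airyai(3^(1/3)*c) + C3*airybi(3^(1/3)*c), c)


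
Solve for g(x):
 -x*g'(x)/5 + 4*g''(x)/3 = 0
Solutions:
 g(x) = C1 + C2*erfi(sqrt(30)*x/20)


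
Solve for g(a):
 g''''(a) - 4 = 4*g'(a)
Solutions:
 g(a) = C1 + C4*exp(2^(2/3)*a) - a + (C2*sin(2^(2/3)*sqrt(3)*a/2) + C3*cos(2^(2/3)*sqrt(3)*a/2))*exp(-2^(2/3)*a/2)


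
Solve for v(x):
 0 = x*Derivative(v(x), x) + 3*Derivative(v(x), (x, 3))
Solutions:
 v(x) = C1 + Integral(C2*airyai(-3^(2/3)*x/3) + C3*airybi(-3^(2/3)*x/3), x)


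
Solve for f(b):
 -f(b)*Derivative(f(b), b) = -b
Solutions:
 f(b) = -sqrt(C1 + b^2)
 f(b) = sqrt(C1 + b^2)


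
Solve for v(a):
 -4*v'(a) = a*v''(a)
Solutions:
 v(a) = C1 + C2/a^3


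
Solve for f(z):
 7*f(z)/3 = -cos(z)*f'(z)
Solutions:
 f(z) = C1*(sin(z) - 1)^(7/6)/(sin(z) + 1)^(7/6)


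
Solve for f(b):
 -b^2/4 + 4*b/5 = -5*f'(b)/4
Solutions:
 f(b) = C1 + b^3/15 - 8*b^2/25


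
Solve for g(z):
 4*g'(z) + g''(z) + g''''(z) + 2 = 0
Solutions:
 g(z) = C1 + C2*exp(-3^(1/3)*z*(-(18 + sqrt(327))^(1/3) + 3^(1/3)/(18 + sqrt(327))^(1/3))/6)*sin(3^(1/6)*z*(3/(18 + sqrt(327))^(1/3) + 3^(2/3)*(18 + sqrt(327))^(1/3))/6) + C3*exp(-3^(1/3)*z*(-(18 + sqrt(327))^(1/3) + 3^(1/3)/(18 + sqrt(327))^(1/3))/6)*cos(3^(1/6)*z*(3/(18 + sqrt(327))^(1/3) + 3^(2/3)*(18 + sqrt(327))^(1/3))/6) + C4*exp(3^(1/3)*z*(-(18 + sqrt(327))^(1/3) + 3^(1/3)/(18 + sqrt(327))^(1/3))/3) - z/2


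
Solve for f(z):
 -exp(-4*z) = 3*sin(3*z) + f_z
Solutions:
 f(z) = C1 + cos(3*z) + exp(-4*z)/4


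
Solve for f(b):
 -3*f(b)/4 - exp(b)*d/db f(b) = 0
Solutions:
 f(b) = C1*exp(3*exp(-b)/4)


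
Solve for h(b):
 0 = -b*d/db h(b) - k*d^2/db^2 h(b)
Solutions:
 h(b) = C1 + C2*sqrt(k)*erf(sqrt(2)*b*sqrt(1/k)/2)


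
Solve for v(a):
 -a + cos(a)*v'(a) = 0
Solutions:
 v(a) = C1 + Integral(a/cos(a), a)


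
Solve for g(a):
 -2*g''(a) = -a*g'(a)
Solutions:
 g(a) = C1 + C2*erfi(a/2)


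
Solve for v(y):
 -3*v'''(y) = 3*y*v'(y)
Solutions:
 v(y) = C1 + Integral(C2*airyai(-y) + C3*airybi(-y), y)


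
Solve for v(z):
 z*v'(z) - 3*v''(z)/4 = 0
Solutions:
 v(z) = C1 + C2*erfi(sqrt(6)*z/3)


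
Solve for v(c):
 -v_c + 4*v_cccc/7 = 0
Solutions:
 v(c) = C1 + C4*exp(14^(1/3)*c/2) + (C2*sin(14^(1/3)*sqrt(3)*c/4) + C3*cos(14^(1/3)*sqrt(3)*c/4))*exp(-14^(1/3)*c/4)


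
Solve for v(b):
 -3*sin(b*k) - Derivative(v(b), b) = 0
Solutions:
 v(b) = C1 + 3*cos(b*k)/k


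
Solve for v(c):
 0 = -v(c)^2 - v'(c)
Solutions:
 v(c) = 1/(C1 + c)


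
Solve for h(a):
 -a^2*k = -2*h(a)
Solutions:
 h(a) = a^2*k/2


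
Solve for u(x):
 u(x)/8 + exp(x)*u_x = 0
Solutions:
 u(x) = C1*exp(exp(-x)/8)


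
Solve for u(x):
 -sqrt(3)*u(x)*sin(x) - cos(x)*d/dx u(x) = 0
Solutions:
 u(x) = C1*cos(x)^(sqrt(3))


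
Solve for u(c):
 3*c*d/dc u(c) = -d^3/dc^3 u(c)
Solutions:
 u(c) = C1 + Integral(C2*airyai(-3^(1/3)*c) + C3*airybi(-3^(1/3)*c), c)


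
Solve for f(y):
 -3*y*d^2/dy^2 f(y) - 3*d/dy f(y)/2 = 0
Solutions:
 f(y) = C1 + C2*sqrt(y)


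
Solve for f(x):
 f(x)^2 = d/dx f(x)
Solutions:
 f(x) = -1/(C1 + x)


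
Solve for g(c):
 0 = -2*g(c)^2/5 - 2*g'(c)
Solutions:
 g(c) = 5/(C1 + c)


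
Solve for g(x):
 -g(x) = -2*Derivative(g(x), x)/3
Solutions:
 g(x) = C1*exp(3*x/2)


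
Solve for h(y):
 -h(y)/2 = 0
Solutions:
 h(y) = 0


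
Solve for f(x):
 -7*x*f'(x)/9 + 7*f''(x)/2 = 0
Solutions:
 f(x) = C1 + C2*erfi(x/3)


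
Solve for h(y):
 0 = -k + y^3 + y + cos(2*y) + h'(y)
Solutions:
 h(y) = C1 + k*y - y^4/4 - y^2/2 - sin(2*y)/2


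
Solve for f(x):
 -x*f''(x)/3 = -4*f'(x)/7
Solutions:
 f(x) = C1 + C2*x^(19/7)


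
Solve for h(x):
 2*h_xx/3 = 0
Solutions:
 h(x) = C1 + C2*x


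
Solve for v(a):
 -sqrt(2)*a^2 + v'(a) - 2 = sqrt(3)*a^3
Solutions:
 v(a) = C1 + sqrt(3)*a^4/4 + sqrt(2)*a^3/3 + 2*a


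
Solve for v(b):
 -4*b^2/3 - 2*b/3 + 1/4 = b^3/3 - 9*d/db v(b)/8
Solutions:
 v(b) = C1 + 2*b^4/27 + 32*b^3/81 + 8*b^2/27 - 2*b/9


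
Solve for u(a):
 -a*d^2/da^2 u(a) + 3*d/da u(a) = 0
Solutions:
 u(a) = C1 + C2*a^4


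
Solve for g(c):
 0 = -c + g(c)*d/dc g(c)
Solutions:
 g(c) = -sqrt(C1 + c^2)
 g(c) = sqrt(C1 + c^2)


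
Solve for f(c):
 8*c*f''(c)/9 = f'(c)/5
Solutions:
 f(c) = C1 + C2*c^(49/40)


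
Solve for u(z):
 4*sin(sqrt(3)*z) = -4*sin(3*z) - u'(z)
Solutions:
 u(z) = C1 + 4*cos(3*z)/3 + 4*sqrt(3)*cos(sqrt(3)*z)/3


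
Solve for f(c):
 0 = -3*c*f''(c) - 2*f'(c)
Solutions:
 f(c) = C1 + C2*c^(1/3)


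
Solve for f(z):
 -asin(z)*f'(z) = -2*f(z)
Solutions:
 f(z) = C1*exp(2*Integral(1/asin(z), z))


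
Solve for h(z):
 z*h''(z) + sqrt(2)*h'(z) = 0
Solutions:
 h(z) = C1 + C2*z^(1 - sqrt(2))


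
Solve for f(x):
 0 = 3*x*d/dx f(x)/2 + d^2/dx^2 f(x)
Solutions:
 f(x) = C1 + C2*erf(sqrt(3)*x/2)


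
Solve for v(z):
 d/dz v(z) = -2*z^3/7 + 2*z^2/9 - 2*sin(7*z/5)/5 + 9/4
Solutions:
 v(z) = C1 - z^4/14 + 2*z^3/27 + 9*z/4 + 2*cos(7*z/5)/7


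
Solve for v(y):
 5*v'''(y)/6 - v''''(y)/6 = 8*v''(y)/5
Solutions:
 v(y) = C1 + C2*y + (C3*sin(sqrt(335)*y/10) + C4*cos(sqrt(335)*y/10))*exp(5*y/2)


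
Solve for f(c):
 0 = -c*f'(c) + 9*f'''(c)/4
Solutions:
 f(c) = C1 + Integral(C2*airyai(2^(2/3)*3^(1/3)*c/3) + C3*airybi(2^(2/3)*3^(1/3)*c/3), c)


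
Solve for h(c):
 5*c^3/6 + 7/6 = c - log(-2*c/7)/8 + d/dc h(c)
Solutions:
 h(c) = C1 + 5*c^4/24 - c^2/2 + c*log(-c)/8 + c*(-3*log(7) + 3*log(2) + 25)/24


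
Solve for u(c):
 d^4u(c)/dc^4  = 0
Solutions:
 u(c) = C1 + C2*c + C3*c^2 + C4*c^3


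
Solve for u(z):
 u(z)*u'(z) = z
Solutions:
 u(z) = -sqrt(C1 + z^2)
 u(z) = sqrt(C1 + z^2)


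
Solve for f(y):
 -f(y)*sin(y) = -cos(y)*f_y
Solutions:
 f(y) = C1/cos(y)


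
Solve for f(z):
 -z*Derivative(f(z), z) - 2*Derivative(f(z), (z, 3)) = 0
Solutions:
 f(z) = C1 + Integral(C2*airyai(-2^(2/3)*z/2) + C3*airybi(-2^(2/3)*z/2), z)


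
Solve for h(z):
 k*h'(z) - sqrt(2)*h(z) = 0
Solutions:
 h(z) = C1*exp(sqrt(2)*z/k)


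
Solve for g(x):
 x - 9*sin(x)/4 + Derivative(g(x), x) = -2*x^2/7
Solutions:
 g(x) = C1 - 2*x^3/21 - x^2/2 - 9*cos(x)/4


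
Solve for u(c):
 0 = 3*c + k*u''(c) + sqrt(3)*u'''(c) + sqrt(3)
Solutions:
 u(c) = C1 + C2*c + C3*exp(-sqrt(3)*c*k/3) - c^3/(2*k) + sqrt(3)*c^2*(-1 + 3/k)/(2*k)


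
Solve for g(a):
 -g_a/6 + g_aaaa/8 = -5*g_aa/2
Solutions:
 g(a) = C1 + C2*exp(6^(1/3)*a*(-(3 + sqrt(6009))^(1/3) + 10*6^(1/3)/(3 + sqrt(6009))^(1/3))/6)*sin(2^(1/3)*3^(1/6)*a*(5*2^(1/3)/(3 + sqrt(6009))^(1/3) + 3^(2/3)*(3 + sqrt(6009))^(1/3)/6)) + C3*exp(6^(1/3)*a*(-(3 + sqrt(6009))^(1/3) + 10*6^(1/3)/(3 + sqrt(6009))^(1/3))/6)*cos(2^(1/3)*3^(1/6)*a*(5*2^(1/3)/(3 + sqrt(6009))^(1/3) + 3^(2/3)*(3 + sqrt(6009))^(1/3)/6)) + C4*exp(-6^(1/3)*a*(-(3 + sqrt(6009))^(1/3) + 10*6^(1/3)/(3 + sqrt(6009))^(1/3))/3)


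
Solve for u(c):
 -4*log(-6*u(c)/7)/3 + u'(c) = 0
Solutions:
 -3*Integral(1/(log(-_y) - log(7) + log(6)), (_y, u(c)))/4 = C1 - c


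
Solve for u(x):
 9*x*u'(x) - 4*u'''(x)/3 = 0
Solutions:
 u(x) = C1 + Integral(C2*airyai(3*2^(1/3)*x/2) + C3*airybi(3*2^(1/3)*x/2), x)


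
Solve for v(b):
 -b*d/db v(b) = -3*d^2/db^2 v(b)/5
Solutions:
 v(b) = C1 + C2*erfi(sqrt(30)*b/6)


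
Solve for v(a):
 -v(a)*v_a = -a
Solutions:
 v(a) = -sqrt(C1 + a^2)
 v(a) = sqrt(C1 + a^2)


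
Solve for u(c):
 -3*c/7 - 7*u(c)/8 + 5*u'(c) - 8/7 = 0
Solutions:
 u(c) = C1*exp(7*c/40) - 24*c/49 - 1408/343


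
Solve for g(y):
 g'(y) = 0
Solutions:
 g(y) = C1


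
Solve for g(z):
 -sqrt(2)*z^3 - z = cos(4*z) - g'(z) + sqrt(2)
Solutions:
 g(z) = C1 + sqrt(2)*z^4/4 + z^2/2 + sqrt(2)*z + sin(4*z)/4


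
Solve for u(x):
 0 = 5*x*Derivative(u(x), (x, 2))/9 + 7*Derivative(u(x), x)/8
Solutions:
 u(x) = C1 + C2/x^(23/40)


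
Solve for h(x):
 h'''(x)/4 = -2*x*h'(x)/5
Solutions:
 h(x) = C1 + Integral(C2*airyai(-2*5^(2/3)*x/5) + C3*airybi(-2*5^(2/3)*x/5), x)


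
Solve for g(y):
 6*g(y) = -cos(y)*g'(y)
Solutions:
 g(y) = C1*(sin(y)^3 - 3*sin(y)^2 + 3*sin(y) - 1)/(sin(y)^3 + 3*sin(y)^2 + 3*sin(y) + 1)


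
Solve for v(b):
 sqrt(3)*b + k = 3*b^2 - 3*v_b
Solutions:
 v(b) = C1 + b^3/3 - sqrt(3)*b^2/6 - b*k/3


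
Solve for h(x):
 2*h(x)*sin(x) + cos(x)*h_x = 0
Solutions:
 h(x) = C1*cos(x)^2


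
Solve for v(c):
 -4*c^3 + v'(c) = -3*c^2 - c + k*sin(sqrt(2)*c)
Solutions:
 v(c) = C1 + c^4 - c^3 - c^2/2 - sqrt(2)*k*cos(sqrt(2)*c)/2


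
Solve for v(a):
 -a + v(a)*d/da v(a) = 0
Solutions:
 v(a) = -sqrt(C1 + a^2)
 v(a) = sqrt(C1 + a^2)


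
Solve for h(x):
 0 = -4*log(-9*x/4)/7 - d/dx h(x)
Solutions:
 h(x) = C1 - 4*x*log(-x)/7 + 4*x*(-2*log(3) + 1 + 2*log(2))/7


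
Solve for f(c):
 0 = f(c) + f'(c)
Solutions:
 f(c) = C1*exp(-c)


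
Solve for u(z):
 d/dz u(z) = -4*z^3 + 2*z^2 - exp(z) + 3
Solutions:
 u(z) = C1 - z^4 + 2*z^3/3 + 3*z - exp(z)


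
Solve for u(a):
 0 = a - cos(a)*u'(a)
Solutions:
 u(a) = C1 + Integral(a/cos(a), a)


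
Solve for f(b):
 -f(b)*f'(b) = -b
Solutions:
 f(b) = -sqrt(C1 + b^2)
 f(b) = sqrt(C1 + b^2)


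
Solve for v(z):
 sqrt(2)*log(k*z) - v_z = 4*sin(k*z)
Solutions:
 v(z) = C1 + sqrt(2)*z*(log(k*z) - 1) - 4*Piecewise((-cos(k*z)/k, Ne(k, 0)), (0, True))


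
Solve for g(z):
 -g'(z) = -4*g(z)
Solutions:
 g(z) = C1*exp(4*z)


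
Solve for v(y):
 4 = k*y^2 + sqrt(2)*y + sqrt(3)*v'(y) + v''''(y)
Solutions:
 v(y) = C1 + C4*exp(-3^(1/6)*y) - sqrt(3)*k*y^3/9 - sqrt(6)*y^2/6 + 4*sqrt(3)*y/3 + (C2*sin(3^(2/3)*y/2) + C3*cos(3^(2/3)*y/2))*exp(3^(1/6)*y/2)


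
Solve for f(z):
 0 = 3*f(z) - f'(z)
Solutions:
 f(z) = C1*exp(3*z)


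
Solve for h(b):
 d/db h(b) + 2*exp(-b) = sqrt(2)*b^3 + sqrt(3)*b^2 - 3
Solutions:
 h(b) = C1 + sqrt(2)*b^4/4 + sqrt(3)*b^3/3 - 3*b + 2*exp(-b)


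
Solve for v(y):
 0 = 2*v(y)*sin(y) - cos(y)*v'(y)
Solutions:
 v(y) = C1/cos(y)^2


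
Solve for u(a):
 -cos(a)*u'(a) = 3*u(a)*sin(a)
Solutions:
 u(a) = C1*cos(a)^3


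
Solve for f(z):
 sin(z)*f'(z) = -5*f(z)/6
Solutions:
 f(z) = C1*(cos(z) + 1)^(5/12)/(cos(z) - 1)^(5/12)


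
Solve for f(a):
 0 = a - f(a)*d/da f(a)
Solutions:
 f(a) = -sqrt(C1 + a^2)
 f(a) = sqrt(C1 + a^2)


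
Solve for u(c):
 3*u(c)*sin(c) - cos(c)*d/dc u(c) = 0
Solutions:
 u(c) = C1/cos(c)^3


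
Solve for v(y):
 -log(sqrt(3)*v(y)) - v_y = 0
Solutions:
 2*Integral(1/(2*log(_y) + log(3)), (_y, v(y))) = C1 - y


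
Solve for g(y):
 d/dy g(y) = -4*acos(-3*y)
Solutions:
 g(y) = C1 - 4*y*acos(-3*y) - 4*sqrt(1 - 9*y^2)/3


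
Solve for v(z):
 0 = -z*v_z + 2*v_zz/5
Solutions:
 v(z) = C1 + C2*erfi(sqrt(5)*z/2)


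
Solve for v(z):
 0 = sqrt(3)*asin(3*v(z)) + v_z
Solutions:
 Integral(1/asin(3*_y), (_y, v(z))) = C1 - sqrt(3)*z


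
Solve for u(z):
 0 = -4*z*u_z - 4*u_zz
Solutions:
 u(z) = C1 + C2*erf(sqrt(2)*z/2)


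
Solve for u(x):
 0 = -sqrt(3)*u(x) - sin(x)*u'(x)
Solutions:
 u(x) = C1*(cos(x) + 1)^(sqrt(3)/2)/(cos(x) - 1)^(sqrt(3)/2)


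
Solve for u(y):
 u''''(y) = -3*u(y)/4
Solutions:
 u(y) = (C1*sin(3^(1/4)*y/2) + C2*cos(3^(1/4)*y/2))*exp(-3^(1/4)*y/2) + (C3*sin(3^(1/4)*y/2) + C4*cos(3^(1/4)*y/2))*exp(3^(1/4)*y/2)


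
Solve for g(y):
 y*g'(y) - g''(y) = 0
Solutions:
 g(y) = C1 + C2*erfi(sqrt(2)*y/2)


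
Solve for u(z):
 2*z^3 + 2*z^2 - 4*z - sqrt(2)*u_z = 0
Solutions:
 u(z) = C1 + sqrt(2)*z^4/4 + sqrt(2)*z^3/3 - sqrt(2)*z^2


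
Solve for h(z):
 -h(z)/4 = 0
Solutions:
 h(z) = 0


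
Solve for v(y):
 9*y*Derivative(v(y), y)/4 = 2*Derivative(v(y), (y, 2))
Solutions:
 v(y) = C1 + C2*erfi(3*y/4)


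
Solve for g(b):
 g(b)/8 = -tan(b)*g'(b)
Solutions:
 g(b) = C1/sin(b)^(1/8)


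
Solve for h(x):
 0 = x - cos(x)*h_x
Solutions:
 h(x) = C1 + Integral(x/cos(x), x)


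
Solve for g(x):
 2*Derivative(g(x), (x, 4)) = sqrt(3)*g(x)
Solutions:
 g(x) = C1*exp(-2^(3/4)*3^(1/8)*x/2) + C2*exp(2^(3/4)*3^(1/8)*x/2) + C3*sin(2^(3/4)*3^(1/8)*x/2) + C4*cos(2^(3/4)*3^(1/8)*x/2)


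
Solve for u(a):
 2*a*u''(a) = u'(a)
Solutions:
 u(a) = C1 + C2*a^(3/2)


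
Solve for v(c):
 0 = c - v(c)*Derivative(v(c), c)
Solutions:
 v(c) = -sqrt(C1 + c^2)
 v(c) = sqrt(C1 + c^2)


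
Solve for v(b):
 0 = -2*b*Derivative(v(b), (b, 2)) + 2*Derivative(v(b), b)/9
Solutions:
 v(b) = C1 + C2*b^(10/9)


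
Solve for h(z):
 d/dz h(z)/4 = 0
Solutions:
 h(z) = C1


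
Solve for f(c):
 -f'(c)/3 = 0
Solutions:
 f(c) = C1


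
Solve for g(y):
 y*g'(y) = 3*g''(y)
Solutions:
 g(y) = C1 + C2*erfi(sqrt(6)*y/6)


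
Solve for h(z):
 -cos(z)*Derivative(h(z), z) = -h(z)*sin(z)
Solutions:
 h(z) = C1/cos(z)


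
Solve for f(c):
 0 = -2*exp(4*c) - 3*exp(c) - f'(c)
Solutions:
 f(c) = C1 - exp(4*c)/2 - 3*exp(c)


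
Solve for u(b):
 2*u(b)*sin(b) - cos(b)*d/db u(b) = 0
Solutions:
 u(b) = C1/cos(b)^2


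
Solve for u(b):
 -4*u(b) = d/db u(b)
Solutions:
 u(b) = C1*exp(-4*b)


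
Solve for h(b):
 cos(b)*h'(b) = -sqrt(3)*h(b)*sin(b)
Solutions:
 h(b) = C1*cos(b)^(sqrt(3))


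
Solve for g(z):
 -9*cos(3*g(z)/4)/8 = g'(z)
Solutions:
 9*z/8 - 2*log(sin(3*g(z)/4) - 1)/3 + 2*log(sin(3*g(z)/4) + 1)/3 = C1


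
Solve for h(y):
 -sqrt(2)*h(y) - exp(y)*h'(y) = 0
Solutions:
 h(y) = C1*exp(sqrt(2)*exp(-y))


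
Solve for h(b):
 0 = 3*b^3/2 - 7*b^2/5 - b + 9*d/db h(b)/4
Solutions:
 h(b) = C1 - b^4/6 + 28*b^3/135 + 2*b^2/9


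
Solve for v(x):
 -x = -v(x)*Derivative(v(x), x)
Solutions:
 v(x) = -sqrt(C1 + x^2)
 v(x) = sqrt(C1 + x^2)


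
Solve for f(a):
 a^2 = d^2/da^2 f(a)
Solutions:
 f(a) = C1 + C2*a + a^4/12


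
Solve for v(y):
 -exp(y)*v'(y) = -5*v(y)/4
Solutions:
 v(y) = C1*exp(-5*exp(-y)/4)


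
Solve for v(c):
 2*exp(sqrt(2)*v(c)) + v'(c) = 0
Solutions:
 v(c) = sqrt(2)*(2*log(1/(C1 + 2*c)) - log(2))/4


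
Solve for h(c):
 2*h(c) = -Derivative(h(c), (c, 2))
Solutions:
 h(c) = C1*sin(sqrt(2)*c) + C2*cos(sqrt(2)*c)


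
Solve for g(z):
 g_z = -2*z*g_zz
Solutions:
 g(z) = C1 + C2*sqrt(z)


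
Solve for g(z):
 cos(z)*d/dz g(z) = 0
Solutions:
 g(z) = C1


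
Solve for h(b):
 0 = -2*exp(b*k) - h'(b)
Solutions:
 h(b) = C1 - 2*exp(b*k)/k


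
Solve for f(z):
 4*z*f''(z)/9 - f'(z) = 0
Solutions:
 f(z) = C1 + C2*z^(13/4)


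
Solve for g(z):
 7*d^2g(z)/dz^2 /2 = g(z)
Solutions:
 g(z) = C1*exp(-sqrt(14)*z/7) + C2*exp(sqrt(14)*z/7)


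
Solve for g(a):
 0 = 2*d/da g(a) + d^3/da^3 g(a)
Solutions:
 g(a) = C1 + C2*sin(sqrt(2)*a) + C3*cos(sqrt(2)*a)


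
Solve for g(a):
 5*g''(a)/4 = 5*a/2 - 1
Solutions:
 g(a) = C1 + C2*a + a^3/3 - 2*a^2/5


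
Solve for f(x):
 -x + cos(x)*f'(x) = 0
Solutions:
 f(x) = C1 + Integral(x/cos(x), x)


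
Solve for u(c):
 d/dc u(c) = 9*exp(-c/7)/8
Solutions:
 u(c) = C1 - 63*exp(-c/7)/8


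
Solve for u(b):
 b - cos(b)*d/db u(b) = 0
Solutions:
 u(b) = C1 + Integral(b/cos(b), b)


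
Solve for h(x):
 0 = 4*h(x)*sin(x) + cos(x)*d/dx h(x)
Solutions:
 h(x) = C1*cos(x)^4


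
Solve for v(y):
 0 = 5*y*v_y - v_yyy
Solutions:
 v(y) = C1 + Integral(C2*airyai(5^(1/3)*y) + C3*airybi(5^(1/3)*y), y)


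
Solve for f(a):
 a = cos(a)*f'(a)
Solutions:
 f(a) = C1 + Integral(a/cos(a), a)


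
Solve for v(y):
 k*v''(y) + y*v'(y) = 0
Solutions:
 v(y) = C1 + C2*sqrt(k)*erf(sqrt(2)*y*sqrt(1/k)/2)


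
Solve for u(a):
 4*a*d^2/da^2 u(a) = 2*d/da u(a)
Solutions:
 u(a) = C1 + C2*a^(3/2)


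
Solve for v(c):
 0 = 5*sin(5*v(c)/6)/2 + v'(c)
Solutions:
 5*c/2 + 3*log(cos(5*v(c)/6) - 1)/5 - 3*log(cos(5*v(c)/6) + 1)/5 = C1


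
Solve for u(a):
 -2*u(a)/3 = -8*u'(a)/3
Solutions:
 u(a) = C1*exp(a/4)


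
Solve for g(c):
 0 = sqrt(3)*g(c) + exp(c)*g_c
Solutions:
 g(c) = C1*exp(sqrt(3)*exp(-c))


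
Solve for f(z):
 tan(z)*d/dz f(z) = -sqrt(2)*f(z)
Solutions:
 f(z) = C1/sin(z)^(sqrt(2))


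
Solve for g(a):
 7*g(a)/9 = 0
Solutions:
 g(a) = 0


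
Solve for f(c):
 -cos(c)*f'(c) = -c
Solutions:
 f(c) = C1 + Integral(c/cos(c), c)


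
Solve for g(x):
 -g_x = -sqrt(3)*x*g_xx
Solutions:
 g(x) = C1 + C2*x^(sqrt(3)/3 + 1)


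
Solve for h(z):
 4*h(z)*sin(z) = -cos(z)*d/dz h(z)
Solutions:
 h(z) = C1*cos(z)^4


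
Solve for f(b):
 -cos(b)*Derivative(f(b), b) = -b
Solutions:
 f(b) = C1 + Integral(b/cos(b), b)


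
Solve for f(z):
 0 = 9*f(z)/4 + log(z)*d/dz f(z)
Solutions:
 f(z) = C1*exp(-9*li(z)/4)


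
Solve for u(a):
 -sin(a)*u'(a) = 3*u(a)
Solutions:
 u(a) = C1*(cos(a) + 1)^(3/2)/(cos(a) - 1)^(3/2)


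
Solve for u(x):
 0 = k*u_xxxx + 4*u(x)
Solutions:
 u(x) = C1*exp(-sqrt(2)*x*(-1/k)^(1/4)) + C2*exp(sqrt(2)*x*(-1/k)^(1/4)) + C3*exp(-sqrt(2)*I*x*(-1/k)^(1/4)) + C4*exp(sqrt(2)*I*x*(-1/k)^(1/4))


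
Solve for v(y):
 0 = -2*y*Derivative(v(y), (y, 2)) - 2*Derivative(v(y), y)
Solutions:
 v(y) = C1 + C2*log(y)


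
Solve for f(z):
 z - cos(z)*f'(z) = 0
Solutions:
 f(z) = C1 + Integral(z/cos(z), z)


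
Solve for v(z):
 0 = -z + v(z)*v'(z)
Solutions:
 v(z) = -sqrt(C1 + z^2)
 v(z) = sqrt(C1 + z^2)


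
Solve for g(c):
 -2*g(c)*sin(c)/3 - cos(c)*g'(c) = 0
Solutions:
 g(c) = C1*cos(c)^(2/3)


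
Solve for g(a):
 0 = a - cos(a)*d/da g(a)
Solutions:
 g(a) = C1 + Integral(a/cos(a), a)


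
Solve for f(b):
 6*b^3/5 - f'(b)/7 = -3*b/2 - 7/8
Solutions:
 f(b) = C1 + 21*b^4/10 + 21*b^2/4 + 49*b/8


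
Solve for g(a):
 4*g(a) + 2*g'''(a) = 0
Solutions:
 g(a) = C3*exp(-2^(1/3)*a) + (C1*sin(2^(1/3)*sqrt(3)*a/2) + C2*cos(2^(1/3)*sqrt(3)*a/2))*exp(2^(1/3)*a/2)


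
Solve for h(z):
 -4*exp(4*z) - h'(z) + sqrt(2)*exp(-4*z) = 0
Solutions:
 h(z) = C1 - exp(4*z) - sqrt(2)*exp(-4*z)/4


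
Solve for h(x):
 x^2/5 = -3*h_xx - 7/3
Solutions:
 h(x) = C1 + C2*x - x^4/180 - 7*x^2/18


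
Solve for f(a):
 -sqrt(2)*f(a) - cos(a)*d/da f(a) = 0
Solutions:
 f(a) = C1*(sin(a) - 1)^(sqrt(2)/2)/(sin(a) + 1)^(sqrt(2)/2)


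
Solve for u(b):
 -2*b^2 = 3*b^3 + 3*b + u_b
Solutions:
 u(b) = C1 - 3*b^4/4 - 2*b^3/3 - 3*b^2/2


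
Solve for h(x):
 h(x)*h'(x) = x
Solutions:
 h(x) = -sqrt(C1 + x^2)
 h(x) = sqrt(C1 + x^2)


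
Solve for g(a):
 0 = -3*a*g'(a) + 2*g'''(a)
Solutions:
 g(a) = C1 + Integral(C2*airyai(2^(2/3)*3^(1/3)*a/2) + C3*airybi(2^(2/3)*3^(1/3)*a/2), a)


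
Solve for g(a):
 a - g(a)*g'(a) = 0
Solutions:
 g(a) = -sqrt(C1 + a^2)
 g(a) = sqrt(C1 + a^2)


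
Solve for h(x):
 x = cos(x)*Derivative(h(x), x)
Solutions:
 h(x) = C1 + Integral(x/cos(x), x)


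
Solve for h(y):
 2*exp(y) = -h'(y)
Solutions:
 h(y) = C1 - 2*exp(y)


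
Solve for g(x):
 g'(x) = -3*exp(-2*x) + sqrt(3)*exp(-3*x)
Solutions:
 g(x) = C1 + 3*exp(-2*x)/2 - sqrt(3)*exp(-3*x)/3


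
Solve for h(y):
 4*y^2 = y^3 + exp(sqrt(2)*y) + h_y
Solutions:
 h(y) = C1 - y^4/4 + 4*y^3/3 - sqrt(2)*exp(sqrt(2)*y)/2


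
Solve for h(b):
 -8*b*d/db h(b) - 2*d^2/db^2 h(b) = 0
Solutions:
 h(b) = C1 + C2*erf(sqrt(2)*b)


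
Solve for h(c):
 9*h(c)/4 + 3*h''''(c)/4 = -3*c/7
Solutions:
 h(c) = -4*c/21 + (C1*sin(sqrt(2)*3^(1/4)*c/2) + C2*cos(sqrt(2)*3^(1/4)*c/2))*exp(-sqrt(2)*3^(1/4)*c/2) + (C3*sin(sqrt(2)*3^(1/4)*c/2) + C4*cos(sqrt(2)*3^(1/4)*c/2))*exp(sqrt(2)*3^(1/4)*c/2)


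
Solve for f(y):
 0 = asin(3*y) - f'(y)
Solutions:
 f(y) = C1 + y*asin(3*y) + sqrt(1 - 9*y^2)/3


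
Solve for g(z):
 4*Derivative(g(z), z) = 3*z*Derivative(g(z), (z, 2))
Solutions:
 g(z) = C1 + C2*z^(7/3)


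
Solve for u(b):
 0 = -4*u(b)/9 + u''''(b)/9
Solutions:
 u(b) = C1*exp(-sqrt(2)*b) + C2*exp(sqrt(2)*b) + C3*sin(sqrt(2)*b) + C4*cos(sqrt(2)*b)


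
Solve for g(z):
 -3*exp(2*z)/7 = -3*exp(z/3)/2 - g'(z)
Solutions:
 g(z) = C1 - 9*exp(z/3)/2 + 3*exp(2*z)/14


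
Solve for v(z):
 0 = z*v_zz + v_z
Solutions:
 v(z) = C1 + C2*log(z)


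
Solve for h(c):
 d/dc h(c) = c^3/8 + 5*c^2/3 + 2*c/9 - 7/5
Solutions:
 h(c) = C1 + c^4/32 + 5*c^3/9 + c^2/9 - 7*c/5


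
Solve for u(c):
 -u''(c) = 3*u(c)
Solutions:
 u(c) = C1*sin(sqrt(3)*c) + C2*cos(sqrt(3)*c)


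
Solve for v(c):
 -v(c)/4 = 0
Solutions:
 v(c) = 0


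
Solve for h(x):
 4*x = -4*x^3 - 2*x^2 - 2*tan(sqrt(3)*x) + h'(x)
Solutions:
 h(x) = C1 + x^4 + 2*x^3/3 + 2*x^2 - 2*sqrt(3)*log(cos(sqrt(3)*x))/3


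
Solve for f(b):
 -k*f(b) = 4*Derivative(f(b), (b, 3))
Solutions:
 f(b) = C1*exp(2^(1/3)*b*(-k)^(1/3)/2) + C2*exp(2^(1/3)*b*(-k)^(1/3)*(-1 + sqrt(3)*I)/4) + C3*exp(-2^(1/3)*b*(-k)^(1/3)*(1 + sqrt(3)*I)/4)


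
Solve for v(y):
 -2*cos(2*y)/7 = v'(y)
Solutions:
 v(y) = C1 - sin(2*y)/7


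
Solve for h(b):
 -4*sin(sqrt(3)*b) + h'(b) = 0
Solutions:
 h(b) = C1 - 4*sqrt(3)*cos(sqrt(3)*b)/3


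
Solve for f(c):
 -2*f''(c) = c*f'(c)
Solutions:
 f(c) = C1 + C2*erf(c/2)


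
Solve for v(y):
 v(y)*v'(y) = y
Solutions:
 v(y) = -sqrt(C1 + y^2)
 v(y) = sqrt(C1 + y^2)


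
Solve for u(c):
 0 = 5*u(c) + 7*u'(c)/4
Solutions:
 u(c) = C1*exp(-20*c/7)


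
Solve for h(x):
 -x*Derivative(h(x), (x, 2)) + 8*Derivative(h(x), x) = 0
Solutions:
 h(x) = C1 + C2*x^9


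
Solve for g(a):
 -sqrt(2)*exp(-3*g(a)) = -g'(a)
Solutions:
 g(a) = log(C1 + 3*sqrt(2)*a)/3
 g(a) = log((-3^(1/3) - 3^(5/6)*I)*(C1 + sqrt(2)*a)^(1/3)/2)
 g(a) = log((-3^(1/3) + 3^(5/6)*I)*(C1 + sqrt(2)*a)^(1/3)/2)


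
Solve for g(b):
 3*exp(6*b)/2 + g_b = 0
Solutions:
 g(b) = C1 - exp(6*b)/4


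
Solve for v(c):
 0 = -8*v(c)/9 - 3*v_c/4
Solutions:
 v(c) = C1*exp(-32*c/27)


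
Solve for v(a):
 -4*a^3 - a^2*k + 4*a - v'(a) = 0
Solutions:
 v(a) = C1 - a^4 - a^3*k/3 + 2*a^2


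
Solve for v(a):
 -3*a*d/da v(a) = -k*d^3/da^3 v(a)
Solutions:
 v(a) = C1 + Integral(C2*airyai(3^(1/3)*a*(1/k)^(1/3)) + C3*airybi(3^(1/3)*a*(1/k)^(1/3)), a)


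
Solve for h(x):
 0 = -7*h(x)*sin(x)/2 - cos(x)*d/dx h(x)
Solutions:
 h(x) = C1*cos(x)^(7/2)


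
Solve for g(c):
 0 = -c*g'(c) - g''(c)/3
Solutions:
 g(c) = C1 + C2*erf(sqrt(6)*c/2)


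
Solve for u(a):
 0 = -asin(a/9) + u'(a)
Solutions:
 u(a) = C1 + a*asin(a/9) + sqrt(81 - a^2)


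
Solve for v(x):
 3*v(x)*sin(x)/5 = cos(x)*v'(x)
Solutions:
 v(x) = C1/cos(x)^(3/5)


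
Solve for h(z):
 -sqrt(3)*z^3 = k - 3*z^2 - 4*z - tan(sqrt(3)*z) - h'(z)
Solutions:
 h(z) = C1 + k*z + sqrt(3)*z^4/4 - z^3 - 2*z^2 + sqrt(3)*log(cos(sqrt(3)*z))/3


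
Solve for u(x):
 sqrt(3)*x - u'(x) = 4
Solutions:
 u(x) = C1 + sqrt(3)*x^2/2 - 4*x


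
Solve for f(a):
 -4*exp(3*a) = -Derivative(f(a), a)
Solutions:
 f(a) = C1 + 4*exp(3*a)/3


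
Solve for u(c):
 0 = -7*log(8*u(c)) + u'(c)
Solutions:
 -Integral(1/(log(_y) + 3*log(2)), (_y, u(c)))/7 = C1 - c


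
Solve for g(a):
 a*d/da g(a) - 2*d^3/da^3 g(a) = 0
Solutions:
 g(a) = C1 + Integral(C2*airyai(2^(2/3)*a/2) + C3*airybi(2^(2/3)*a/2), a)


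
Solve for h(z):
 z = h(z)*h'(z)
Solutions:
 h(z) = -sqrt(C1 + z^2)
 h(z) = sqrt(C1 + z^2)


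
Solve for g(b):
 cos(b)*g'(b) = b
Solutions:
 g(b) = C1 + Integral(b/cos(b), b)


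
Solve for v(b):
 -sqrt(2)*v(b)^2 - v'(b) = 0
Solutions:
 v(b) = 1/(C1 + sqrt(2)*b)


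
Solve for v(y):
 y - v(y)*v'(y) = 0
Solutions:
 v(y) = -sqrt(C1 + y^2)
 v(y) = sqrt(C1 + y^2)


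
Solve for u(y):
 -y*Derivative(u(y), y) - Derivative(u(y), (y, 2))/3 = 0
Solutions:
 u(y) = C1 + C2*erf(sqrt(6)*y/2)


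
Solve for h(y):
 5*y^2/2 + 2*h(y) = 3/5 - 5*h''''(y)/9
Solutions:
 h(y) = -5*y^2/4 + (C1*sin(10^(3/4)*sqrt(3)*y/10) + C2*cos(10^(3/4)*sqrt(3)*y/10))*exp(-10^(3/4)*sqrt(3)*y/10) + (C3*sin(10^(3/4)*sqrt(3)*y/10) + C4*cos(10^(3/4)*sqrt(3)*y/10))*exp(10^(3/4)*sqrt(3)*y/10) + 3/10


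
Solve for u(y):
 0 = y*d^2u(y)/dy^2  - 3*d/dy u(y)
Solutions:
 u(y) = C1 + C2*y^4


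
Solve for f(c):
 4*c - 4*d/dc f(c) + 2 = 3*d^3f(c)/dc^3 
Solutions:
 f(c) = C1 + C2*sin(2*sqrt(3)*c/3) + C3*cos(2*sqrt(3)*c/3) + c^2/2 + c/2


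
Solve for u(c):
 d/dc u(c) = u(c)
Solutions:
 u(c) = C1*exp(c)


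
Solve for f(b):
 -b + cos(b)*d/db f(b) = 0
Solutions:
 f(b) = C1 + Integral(b/cos(b), b)


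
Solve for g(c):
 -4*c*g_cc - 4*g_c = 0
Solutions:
 g(c) = C1 + C2*log(c)


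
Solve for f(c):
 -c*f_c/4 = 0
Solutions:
 f(c) = C1


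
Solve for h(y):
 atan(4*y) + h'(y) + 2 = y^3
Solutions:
 h(y) = C1 + y^4/4 - y*atan(4*y) - 2*y + log(16*y^2 + 1)/8


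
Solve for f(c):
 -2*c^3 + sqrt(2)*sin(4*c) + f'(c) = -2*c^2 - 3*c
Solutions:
 f(c) = C1 + c^4/2 - 2*c^3/3 - 3*c^2/2 + sqrt(2)*cos(4*c)/4


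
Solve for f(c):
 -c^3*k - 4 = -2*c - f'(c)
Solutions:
 f(c) = C1 + c^4*k/4 - c^2 + 4*c


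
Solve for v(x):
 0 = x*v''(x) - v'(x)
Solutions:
 v(x) = C1 + C2*x^2


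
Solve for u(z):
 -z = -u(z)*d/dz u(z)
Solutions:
 u(z) = -sqrt(C1 + z^2)
 u(z) = sqrt(C1 + z^2)


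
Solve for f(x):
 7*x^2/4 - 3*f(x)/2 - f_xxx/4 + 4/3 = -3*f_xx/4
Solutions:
 f(x) = C1*exp(x*(1/(2*(sqrt(3) + 2)^(1/3)) + (sqrt(3) + 2)^(1/3)/2 + 1))*sin(sqrt(3)*x*(-(sqrt(3) + 2)^(1/3) + (sqrt(3) + 2)^(-1/3))/2) + C2*exp(x*(1/(2*(sqrt(3) + 2)^(1/3)) + (sqrt(3) + 2)^(1/3)/2 + 1))*cos(sqrt(3)*x*(-(sqrt(3) + 2)^(1/3) + (sqrt(3) + 2)^(-1/3))/2) + C3*exp(x*(-(sqrt(3) + 2)^(1/3) - 1/(sqrt(3) + 2)^(1/3) + 1)) + 7*x^2/6 + 37/18


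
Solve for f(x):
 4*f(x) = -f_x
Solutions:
 f(x) = C1*exp(-4*x)


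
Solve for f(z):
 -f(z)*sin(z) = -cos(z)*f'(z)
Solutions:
 f(z) = C1/cos(z)


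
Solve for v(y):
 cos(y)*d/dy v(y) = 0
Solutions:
 v(y) = C1


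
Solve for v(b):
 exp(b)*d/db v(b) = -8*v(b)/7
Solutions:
 v(b) = C1*exp(8*exp(-b)/7)


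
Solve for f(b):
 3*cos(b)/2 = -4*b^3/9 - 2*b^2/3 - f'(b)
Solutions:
 f(b) = C1 - b^4/9 - 2*b^3/9 - 3*sin(b)/2


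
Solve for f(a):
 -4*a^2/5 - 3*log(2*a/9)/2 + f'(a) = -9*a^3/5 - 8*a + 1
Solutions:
 f(a) = C1 - 9*a^4/20 + 4*a^3/15 - 4*a^2 + 3*a*log(a)/2 - 3*a*log(3) - a/2 + 3*a*log(2)/2
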